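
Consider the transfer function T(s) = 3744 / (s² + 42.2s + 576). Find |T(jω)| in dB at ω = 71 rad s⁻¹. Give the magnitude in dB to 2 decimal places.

-3.14 dB

|(j71)² + 42.2(j71) + 576| = |-4465 + j2996.2| = 5377
|T(j71)| = 3744 / 5377 = 0.69628
20 log₁₀(0.69628) = -3.144 dB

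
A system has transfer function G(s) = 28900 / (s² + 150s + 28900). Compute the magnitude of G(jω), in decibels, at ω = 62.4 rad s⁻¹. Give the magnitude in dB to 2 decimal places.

|(j62.4)² + 150(j62.4) + 28900| = |25006 + j9360| = 2.67e+04
|G(j62.4)| = 28900 / 2.67e+04 = 1.0824
20 log₁₀(1.0824) = 0.688 dB

0.69 dB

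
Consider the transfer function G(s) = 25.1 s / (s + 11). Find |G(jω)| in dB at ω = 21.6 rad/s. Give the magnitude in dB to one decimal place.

|j21.6| = 21.6
|j21.6 + 11| = √(21.6² + 11²) = 24.24
|G(j21.6)| = 25.1 × 21.6 / 24.24 = 22.367
20 log₁₀(22.367) = 26.99 dB

27.0 dB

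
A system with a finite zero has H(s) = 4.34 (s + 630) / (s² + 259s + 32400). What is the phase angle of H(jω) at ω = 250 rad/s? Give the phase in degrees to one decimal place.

∠(j250 + 630) = arctan(250/630) = 21.64°
∠[(j250)² + 259(j250) + 32400] = ∠[-30100 + j64750] = 114.93°
∠H(j250) = 21.64° − 114.93° = -93.29°

-93.3 deg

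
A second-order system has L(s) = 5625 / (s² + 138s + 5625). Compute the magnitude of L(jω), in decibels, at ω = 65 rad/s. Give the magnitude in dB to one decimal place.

-4.2 dB

|(j65)² + 138(j65) + 5625| = |1400 + j8970| = 9079
|L(j65)| = 5625 / 9079 = 0.61959
20 log₁₀(0.61959) = -4.16 dB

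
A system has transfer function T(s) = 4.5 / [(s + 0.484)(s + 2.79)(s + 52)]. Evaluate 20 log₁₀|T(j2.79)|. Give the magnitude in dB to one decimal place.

-42.2 dB

|j2.79 + 0.484| = √(2.79² + 0.484²) = 2.832
|j2.79 + 2.79| = √(2.79² + 2.79²) = 3.946
|j2.79 + 52| = √(2.79² + 52²) = 52.07
|T(j2.79)| = 4.5 / (2.832 × 3.946 × 52.07) = 0.0077343
20 log₁₀(0.0077343) = -42.23 dB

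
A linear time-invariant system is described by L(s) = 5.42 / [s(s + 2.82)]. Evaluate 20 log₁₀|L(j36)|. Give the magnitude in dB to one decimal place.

|j36 + 2.82| = √(36² + 2.82²) = 36.11
|j36| = 36
|L(j36)| = 5.42 / (36.11 × 36) = 0.0041693
20 log₁₀(0.0041693) = -47.60 dB

-47.6 dB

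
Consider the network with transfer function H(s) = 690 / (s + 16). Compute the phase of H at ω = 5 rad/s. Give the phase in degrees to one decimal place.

∠(j5 + 16) = arctan(5/16) = 17.35°
∠H(j5) = −17.35° = -17.35°

-17.4 deg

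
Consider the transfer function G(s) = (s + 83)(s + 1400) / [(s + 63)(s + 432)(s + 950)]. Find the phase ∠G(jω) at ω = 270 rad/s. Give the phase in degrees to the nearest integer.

∠(j270 + 83) = arctan(270/83) = 72.91°
∠(j270 + 1400) = arctan(270/1400) = 10.92°
∠(j270 + 63) = arctan(270/63) = 76.87°
∠(j270 + 432) = arctan(270/432) = 32.01°
∠(j270 + 950) = arctan(270/950) = 15.87°
∠G(j270) = 72.91° + 10.92° − (76.87° + 32.01° + 15.87°) = -40.91°

-41°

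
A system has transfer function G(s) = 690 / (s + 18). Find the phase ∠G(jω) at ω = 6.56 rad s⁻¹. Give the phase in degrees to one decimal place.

-20.0°

∠(j6.56 + 18) = arctan(6.56/18) = 20.02°
∠G(j6.56) = −20.02° = -20.02°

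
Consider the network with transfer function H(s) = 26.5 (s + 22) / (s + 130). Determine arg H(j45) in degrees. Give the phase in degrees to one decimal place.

∠(j45 + 22) = arctan(45/22) = 63.95°
∠(j45 + 130) = arctan(45/130) = 19.09°
∠H(j45) = 63.95° − 19.09° = 44.85°

44.9°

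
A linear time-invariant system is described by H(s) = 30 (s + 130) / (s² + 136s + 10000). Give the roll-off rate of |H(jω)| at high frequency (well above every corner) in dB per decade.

With 1 zero and 2 poles, the high-frequency asymptotic slope is 20 × (1 − 2) = -20 dB/decade.

-20 dB/decade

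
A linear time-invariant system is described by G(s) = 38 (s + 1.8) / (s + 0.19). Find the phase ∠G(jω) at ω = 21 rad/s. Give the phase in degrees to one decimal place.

-4.4°

∠(j21 + 1.8) = arctan(21/1.8) = 85.10°
∠(j21 + 0.19) = arctan(21/0.19) = 89.48°
∠G(j21) = 85.10° − 89.48° = -4.38°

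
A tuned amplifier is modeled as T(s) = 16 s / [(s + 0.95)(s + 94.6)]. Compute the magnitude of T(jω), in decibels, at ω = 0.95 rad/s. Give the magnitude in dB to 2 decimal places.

-18.45 dB

|j0.95| = 0.95
|j0.95 + 0.95| = √(0.95² + 0.95²) = 1.344
|j0.95 + 94.6| = √(0.95² + 94.6²) = 94.6
|T(j0.95)| = 16 × 0.95 / (1.344 × 94.6) = 0.11959
20 log₁₀(0.11959) = -18.446 dB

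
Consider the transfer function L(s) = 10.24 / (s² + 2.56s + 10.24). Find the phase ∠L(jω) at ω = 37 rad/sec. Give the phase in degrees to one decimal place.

-176.0°

∠[(j37)² + 2.56(j37) + 10.24] = ∠[-1358.8 + j94.72] = 176.01°
∠L(j37) = −176.01° = -176.01°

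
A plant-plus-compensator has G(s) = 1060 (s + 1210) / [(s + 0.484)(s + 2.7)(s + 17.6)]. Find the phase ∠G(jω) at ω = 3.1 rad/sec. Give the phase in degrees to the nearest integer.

∠(j3.1 + 1210) = arctan(3.1/1210) = 0.15°
∠(j3.1 + 0.484) = arctan(3.1/0.484) = 81.13°
∠(j3.1 + 2.7) = arctan(3.1/2.7) = 48.95°
∠(j3.1 + 17.6) = arctan(3.1/17.6) = 9.99°
∠G(j3.1) = 0.15° − (81.13° + 48.95° + 9.99°) = -139.91°

-140°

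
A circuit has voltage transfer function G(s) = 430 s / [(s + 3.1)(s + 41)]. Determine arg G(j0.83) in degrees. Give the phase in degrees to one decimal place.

73.9 deg

∠(j0.83) = 90.00°
∠(j0.83 + 3.1) = arctan(0.83/3.1) = 14.99°
∠(j0.83 + 41) = arctan(0.83/41) = 1.16°
∠G(j0.83) = 90.00° − (14.99° + 1.16°) = 73.85°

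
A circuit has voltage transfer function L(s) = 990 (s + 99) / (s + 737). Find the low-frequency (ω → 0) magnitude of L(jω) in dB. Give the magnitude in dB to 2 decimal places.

L(0) = 990 × 99 / 737 = 132.99
20 log₁₀(132.99) = 42.476 dB

42.48 dB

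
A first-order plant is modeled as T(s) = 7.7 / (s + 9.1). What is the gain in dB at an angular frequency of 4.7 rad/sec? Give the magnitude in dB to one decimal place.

|j4.7 + 9.1| = √(4.7² + 9.1²) = 10.24
|T(j4.7)| = 7.7 / 10.24 = 0.7518
20 log₁₀(0.7518) = -2.48 dB

-2.5 dB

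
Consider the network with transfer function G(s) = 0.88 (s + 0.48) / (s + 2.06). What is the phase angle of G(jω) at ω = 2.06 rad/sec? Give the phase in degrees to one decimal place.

31.9°

∠(j2.06 + 0.48) = arctan(2.06/0.48) = 76.88°
∠(j2.06 + 2.06) = arctan(2.06/2.06) = 45.00°
∠G(j2.06) = 76.88° − 45.00° = 31.88°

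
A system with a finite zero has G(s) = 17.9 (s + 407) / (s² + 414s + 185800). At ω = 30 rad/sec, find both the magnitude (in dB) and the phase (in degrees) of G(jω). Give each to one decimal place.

|j30 + 407| = √(30² + 407²) = 408.1
|(j30)² + 414(j30) + 185800| = |1.849e+05 + j12420| = 1.853e+05
|G(j30)| = 17.9 × 408.1 / 1.853e+05 = 0.039419
20 log₁₀(0.039419) = -28.09 dB
∠(j30 + 407) = arctan(30/407) = 4.22°
∠[(j30)² + 414(j30) + 185800] = ∠[1.849e+05 + j12420] = 3.84°
∠G(j30) = 4.22° − 3.84° = 0.37°

|G| = -28.1 dB, ∠G = 0.4°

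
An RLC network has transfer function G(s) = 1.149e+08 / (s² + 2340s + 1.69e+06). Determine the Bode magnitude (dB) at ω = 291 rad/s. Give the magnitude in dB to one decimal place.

36.4 dB

|(j291)² + 2340(j291) + 1.69e+06| = |1.6053e+06 + j6.8094e+05| = 1.744e+06
|G(j291)| = 1.149e+08 / 1.744e+06 = 65.892
20 log₁₀(65.892) = 36.38 dB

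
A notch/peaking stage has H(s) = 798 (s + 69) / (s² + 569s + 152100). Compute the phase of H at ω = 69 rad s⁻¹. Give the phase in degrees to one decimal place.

∠(j69 + 69) = arctan(69/69) = 45.00°
∠[(j69)² + 569(j69) + 152100] = ∠[1.4734e+05 + j39261] = 14.92°
∠H(j69) = 45.00° − 14.92° = 30.08°

30.1 deg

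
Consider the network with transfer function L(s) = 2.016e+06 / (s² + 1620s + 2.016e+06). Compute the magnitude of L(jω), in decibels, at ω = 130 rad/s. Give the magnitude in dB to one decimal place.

0.0 dB

|(j130)² + 1620(j130) + 2.016e+06| = |1.9991e+06 + j2.106e+05| = 2.01e+06
|L(j130)| = 2.016e+06 / 2.01e+06 = 1.0029
20 log₁₀(1.0029) = 0.03 dB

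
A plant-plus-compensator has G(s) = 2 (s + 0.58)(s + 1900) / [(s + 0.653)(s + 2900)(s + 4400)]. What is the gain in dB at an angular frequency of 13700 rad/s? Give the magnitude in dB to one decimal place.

-77.2 dB

|j13700 + 0.58| = √(13700² + 0.58²) = 1.37e+04
|j13700 + 1900| = √(13700² + 1900²) = 1.383e+04
|j13700 + 0.653| = √(13700² + 0.653²) = 1.37e+04
|j13700 + 2900| = √(13700² + 2900²) = 1.4e+04
|j13700 + 4400| = √(13700² + 4400²) = 1.439e+04
|G(j13700)| = 2 × 1.37e+04 × 1.383e+04 / (1.37e+04 × 1.4e+04 × 1.439e+04) = 0.00013728
20 log₁₀(0.00013728) = -77.25 dB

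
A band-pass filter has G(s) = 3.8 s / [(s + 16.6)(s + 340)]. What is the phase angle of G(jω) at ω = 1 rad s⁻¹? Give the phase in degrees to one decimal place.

86.4°

∠(j1) = 90.00°
∠(j1 + 16.6) = arctan(1/16.6) = 3.45°
∠(j1 + 340) = arctan(1/340) = 0.17°
∠G(j1) = 90.00° − (3.45° + 0.17°) = 86.38°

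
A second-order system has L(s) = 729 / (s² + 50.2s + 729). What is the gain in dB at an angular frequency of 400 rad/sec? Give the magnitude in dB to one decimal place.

-46.9 dB

|(j400)² + 50.2(j400) + 729| = |-1.5927e+05 + j20080| = 1.605e+05
|L(j400)| = 729 / 1.605e+05 = 0.0045412
20 log₁₀(0.0045412) = -46.86 dB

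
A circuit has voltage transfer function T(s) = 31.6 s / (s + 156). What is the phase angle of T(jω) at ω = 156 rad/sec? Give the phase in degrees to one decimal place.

∠(j156) = 90.00°
∠(j156 + 156) = arctan(156/156) = 45.00°
∠T(j156) = 90.00° − 45.00° = 45.00°

45.0°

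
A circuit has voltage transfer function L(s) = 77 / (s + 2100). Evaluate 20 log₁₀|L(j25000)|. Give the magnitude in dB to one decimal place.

|j25000 + 2100| = √(25000² + 2100²) = 2.509e+04
|L(j25000)| = 77 / 2.509e+04 = 0.0030692
20 log₁₀(0.0030692) = -50.26 dB

-50.3 dB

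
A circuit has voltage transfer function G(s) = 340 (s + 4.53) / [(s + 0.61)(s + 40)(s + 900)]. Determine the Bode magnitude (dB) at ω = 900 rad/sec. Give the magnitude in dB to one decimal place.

|j900 + 4.53| = √(900² + 4.53²) = 900
|j900 + 0.61| = √(900² + 0.61²) = 900
|j900 + 40| = √(900² + 40²) = 900.9
|j900 + 900| = √(900² + 900²) = 1273
|G(j900)| = 340 × 900 / (900 × 900.9 × 1273) = 0.00029652
20 log₁₀(0.00029652) = -70.56 dB

-70.6 dB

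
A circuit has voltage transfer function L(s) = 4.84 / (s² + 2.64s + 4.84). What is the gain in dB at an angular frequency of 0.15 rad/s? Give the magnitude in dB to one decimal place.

|(j0.15)² + 2.64(j0.15) + 4.84| = |4.8175 + j0.396| = 4.834
|L(j0.15)| = 4.84 / 4.834 = 1.0013
20 log₁₀(1.0013) = 0.01 dB

0.0 dB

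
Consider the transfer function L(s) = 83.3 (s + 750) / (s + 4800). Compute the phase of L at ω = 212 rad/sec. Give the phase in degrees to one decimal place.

13.3°

∠(j212 + 750) = arctan(212/750) = 15.78°
∠(j212 + 4800) = arctan(212/4800) = 2.53°
∠L(j212) = 15.78° − 2.53° = 13.25°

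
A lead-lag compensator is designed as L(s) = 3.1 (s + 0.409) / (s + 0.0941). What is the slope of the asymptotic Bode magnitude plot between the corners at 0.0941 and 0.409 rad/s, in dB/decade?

-20 dB/decade

In this band the factors already past their corner are: pole at 0.0941; net slope = -20 dB/decade.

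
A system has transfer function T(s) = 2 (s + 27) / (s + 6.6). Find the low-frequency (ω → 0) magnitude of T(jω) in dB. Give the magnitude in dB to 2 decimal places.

18.26 dB

T(0) = 2 × 27 / 6.6 = 8.1818
20 log₁₀(8.1818) = 18.257 dB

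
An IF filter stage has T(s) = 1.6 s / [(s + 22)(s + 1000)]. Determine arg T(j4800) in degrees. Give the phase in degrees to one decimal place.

-78.0°

∠(j4800) = 90.00°
∠(j4800 + 22) = arctan(4800/22) = 89.74°
∠(j4800 + 1000) = arctan(4800/1000) = 78.23°
∠T(j4800) = 90.00° − (89.74° + 78.23°) = -77.97°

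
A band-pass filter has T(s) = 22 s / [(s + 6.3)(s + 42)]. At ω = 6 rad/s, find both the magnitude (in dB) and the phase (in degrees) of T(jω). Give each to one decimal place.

|T| = -8.9 dB, ∠T = 38.3°

|j6| = 6
|j6 + 6.3| = √(6² + 6.3²) = 8.7
|j6 + 42| = √(6² + 42²) = 42.43
|T(j6)| = 22 × 6 / (8.7 × 42.43) = 0.35762
20 log₁₀(0.35762) = -8.93 dB
∠(j6) = 90.00°
∠(j6 + 6.3) = arctan(6/6.3) = 43.60°
∠(j6 + 42) = arctan(6/42) = 8.13°
∠T(j6) = 90.00° − (43.60° + 8.13°) = 38.27°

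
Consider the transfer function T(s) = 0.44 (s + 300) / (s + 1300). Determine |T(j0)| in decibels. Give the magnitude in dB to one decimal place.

T(0) = 0.44 × 300 / 1300 = 0.10154
20 log₁₀(0.10154) = -19.87 dB

-19.9 dB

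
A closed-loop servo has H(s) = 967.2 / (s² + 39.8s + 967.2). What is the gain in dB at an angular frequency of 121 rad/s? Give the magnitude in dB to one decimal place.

|(j121)² + 39.8(j121) + 967.2| = |-13674 + j4815.8| = 1.45e+04
|H(j121)| = 967.2 / 1.45e+04 = 0.066717
20 log₁₀(0.066717) = -23.52 dB

-23.5 dB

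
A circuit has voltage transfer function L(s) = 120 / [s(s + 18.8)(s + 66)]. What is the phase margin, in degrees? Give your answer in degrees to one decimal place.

Gain crossover: |L(jω)| = 1 at ω ≈ 0.0967 rad/sec.
∠L(j0.0967) = −90° − arctan(0.0967/18.8) − arctan(0.0967/66) ≈ -90.38°
PM = 180° + (-90.38°) = 89.62°

89.6°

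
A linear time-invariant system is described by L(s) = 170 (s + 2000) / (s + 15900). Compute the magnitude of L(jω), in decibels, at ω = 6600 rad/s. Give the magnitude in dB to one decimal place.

|j6600 + 2000| = √(6600² + 2000²) = 6896
|j6600 + 15900| = √(6600² + 15900²) = 1.722e+04
|L(j6600)| = 170 × 6896 / 1.722e+04 = 68.101
20 log₁₀(68.101) = 36.66 dB

36.7 dB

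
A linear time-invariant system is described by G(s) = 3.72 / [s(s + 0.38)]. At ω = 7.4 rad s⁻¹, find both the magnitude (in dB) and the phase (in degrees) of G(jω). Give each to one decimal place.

|G| = -23.4 dB, ∠G = -177.1°

|j7.4 + 0.38| = √(7.4² + 0.38²) = 7.41
|j7.4| = 7.4
|G(j7.4)| = 3.72 / (7.41 × 7.4) = 0.067843
20 log₁₀(0.067843) = -23.37 dB
∠(j7.4 + 0.38) = arctan(7.4/0.38) = 87.06°
∠(j7.4) = 90.00°
∠G(j7.4) = − (87.06° + 90.00°) = -177.06°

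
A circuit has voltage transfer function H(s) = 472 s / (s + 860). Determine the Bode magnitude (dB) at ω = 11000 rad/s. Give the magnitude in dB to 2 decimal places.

53.45 dB

|j11000| = 1.1e+04
|j11000 + 860| = √(11000² + 860²) = 1.103e+04
|H(j11000)| = 472 × 1.1e+04 / 1.103e+04 = 470.56
20 log₁₀(470.56) = 53.452 dB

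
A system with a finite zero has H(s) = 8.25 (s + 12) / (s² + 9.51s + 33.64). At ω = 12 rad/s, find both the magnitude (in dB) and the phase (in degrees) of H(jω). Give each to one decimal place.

|H| = -1.1 dB, ∠H = -89.0°

|j12 + 12| = √(12² + 12²) = 16.97
|(j12)² + 9.51(j12) + 33.64| = |-110.36 + j114.12| = 158.8
|H(j12)| = 8.25 × 16.97 / 158.8 = 0.88191
20 log₁₀(0.88191) = -1.09 dB
∠(j12 + 12) = arctan(12/12) = 45.00°
∠[(j12)² + 9.51(j12) + 33.64] = ∠[-110.36 + j114.12] = 134.04°
∠H(j12) = 45.00° − 134.04° = -89.04°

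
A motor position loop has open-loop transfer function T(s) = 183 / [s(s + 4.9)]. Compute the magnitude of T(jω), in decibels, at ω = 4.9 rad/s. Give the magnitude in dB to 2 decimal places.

|j4.9 + 4.9| = √(4.9² + 4.9²) = 6.93
|j4.9| = 4.9
|T(j4.9)| = 183 / (6.93 × 4.9) = 5.3894
20 log₁₀(5.3894) = 14.631 dB

14.63 dB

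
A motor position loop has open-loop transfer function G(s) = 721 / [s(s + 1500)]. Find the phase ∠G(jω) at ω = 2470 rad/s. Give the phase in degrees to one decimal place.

∠(j2470 + 1500) = arctan(2470/1500) = 58.73°
∠(j2470) = 90.00°
∠G(j2470) = − (58.73° + 90.00°) = -148.73°

-148.7°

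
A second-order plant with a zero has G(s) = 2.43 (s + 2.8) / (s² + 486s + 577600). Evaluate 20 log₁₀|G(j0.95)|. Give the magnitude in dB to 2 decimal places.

-98.10 dB

|j0.95 + 2.8| = √(0.95² + 2.8²) = 2.957
|(j0.95)² + 486(j0.95) + 577600| = |5.776e+05 + j461.7| = 5.776e+05
|G(j0.95)| = 2.43 × 2.957 / 5.776e+05 = 1.2439e-05
20 log₁₀(1.2439e-05) = -98.104 dB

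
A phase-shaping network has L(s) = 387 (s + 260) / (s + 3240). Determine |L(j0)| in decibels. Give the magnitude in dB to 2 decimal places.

29.84 dB

L(0) = 387 × 260 / 3240 = 31.056
20 log₁₀(31.056) = 29.843 dB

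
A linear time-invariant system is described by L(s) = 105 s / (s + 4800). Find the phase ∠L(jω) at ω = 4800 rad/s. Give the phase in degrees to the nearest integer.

45°

∠(j4800) = 90.00°
∠(j4800 + 4800) = arctan(4800/4800) = 45.00°
∠L(j4800) = 90.00° − 45.00° = 45.00°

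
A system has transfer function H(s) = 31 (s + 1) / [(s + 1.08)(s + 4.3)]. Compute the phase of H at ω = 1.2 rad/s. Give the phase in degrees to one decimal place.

∠(j1.2 + 1) = arctan(1.2/1) = 50.19°
∠(j1.2 + 1.08) = arctan(1.2/1.08) = 48.01°
∠(j1.2 + 4.3) = arctan(1.2/4.3) = 15.59°
∠H(j1.2) = 50.19° − (48.01° + 15.59°) = -13.41°

-13.4°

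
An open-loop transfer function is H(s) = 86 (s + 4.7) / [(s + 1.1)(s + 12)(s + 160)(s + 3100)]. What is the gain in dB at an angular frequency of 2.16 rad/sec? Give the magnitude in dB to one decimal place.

|j2.16 + 4.7| = √(2.16² + 4.7²) = 5.173
|j2.16 + 1.1| = √(2.16² + 1.1²) = 2.424
|j2.16 + 12| = √(2.16² + 12²) = 12.19
|j2.16 + 160| = √(2.16² + 160²) = 160
|j2.16 + 3100| = √(2.16² + 3100²) = 3100
|H(j2.16)| = 86 × 5.173 / (2.424 × 12.19 × 160 × 3100) = 3.0343e-05
20 log₁₀(3.0343e-05) = -90.36 dB

-90.4 dB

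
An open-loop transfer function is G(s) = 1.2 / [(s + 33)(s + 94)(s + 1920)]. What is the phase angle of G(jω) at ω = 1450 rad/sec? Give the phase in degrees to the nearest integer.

-212 deg

∠(j1450 + 33) = arctan(1450/33) = 88.70°
∠(j1450 + 94) = arctan(1450/94) = 86.29°
∠(j1450 + 1920) = arctan(1450/1920) = 37.06°
∠G(j1450) = − (88.70° + 86.29° + 37.06°) = -212.05°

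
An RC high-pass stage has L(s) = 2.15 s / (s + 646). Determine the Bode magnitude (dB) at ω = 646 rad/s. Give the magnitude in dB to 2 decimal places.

|j646| = 646
|j646 + 646| = √(646² + 646²) = 913.6
|L(j646)| = 2.15 × 646 / 913.6 = 1.5203
20 log₁₀(1.5203) = 3.638 dB

3.64 dB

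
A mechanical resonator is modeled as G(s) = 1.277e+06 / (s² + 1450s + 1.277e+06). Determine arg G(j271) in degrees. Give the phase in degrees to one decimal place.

∠[(j271)² + 1450(j271) + 1.277e+06] = ∠[1.2036e+06 + j3.9295e+05] = 18.08°
∠G(j271) = −18.08° = -18.08°

-18.1°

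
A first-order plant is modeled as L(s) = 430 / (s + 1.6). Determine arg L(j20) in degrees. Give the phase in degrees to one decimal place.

-85.4°

∠(j20 + 1.6) = arctan(20/1.6) = 85.43°
∠L(j20) = −85.43° = -85.43°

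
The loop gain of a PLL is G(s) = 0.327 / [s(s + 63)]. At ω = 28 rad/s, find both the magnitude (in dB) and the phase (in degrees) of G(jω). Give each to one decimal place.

|G| = -75.4 dB, ∠G = -114.0°

|j28 + 63| = √(28² + 63²) = 68.94
|j28| = 28
|G(j28)| = 0.327 / (68.94 × 28) = 0.0001694
20 log₁₀(0.0001694) = -75.42 dB
∠(j28 + 63) = arctan(28/63) = 23.96°
∠(j28) = 90.00°
∠G(j28) = − (23.96° + 90.00°) = -113.96°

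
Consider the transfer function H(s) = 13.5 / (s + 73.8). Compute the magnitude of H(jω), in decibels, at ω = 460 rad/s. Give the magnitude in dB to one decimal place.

-30.8 dB

|j460 + 73.8| = √(460² + 73.8²) = 465.9
|H(j460)| = 13.5 / 465.9 = 0.028977
20 log₁₀(0.028977) = -30.76 dB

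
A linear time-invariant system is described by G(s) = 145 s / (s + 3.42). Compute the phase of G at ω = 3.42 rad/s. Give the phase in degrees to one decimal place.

45.0°

∠(j3.42) = 90.00°
∠(j3.42 + 3.42) = arctan(3.42/3.42) = 45.00°
∠G(j3.42) = 90.00° − 45.00° = 45.00°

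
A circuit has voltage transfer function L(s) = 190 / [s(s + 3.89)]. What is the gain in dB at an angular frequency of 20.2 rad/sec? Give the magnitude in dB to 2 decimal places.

|j20.2 + 3.89| = √(20.2² + 3.89²) = 20.57
|j20.2| = 20.2
|L(j20.2)| = 190 / (20.57 × 20.2) = 0.45724
20 log₁₀(0.45724) = -6.797 dB

-6.80 dB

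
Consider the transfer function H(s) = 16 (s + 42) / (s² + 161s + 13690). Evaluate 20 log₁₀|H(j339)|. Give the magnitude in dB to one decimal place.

-26.5 dB

|j339 + 42| = √(339² + 42²) = 341.6
|(j339)² + 161(j339) + 13690| = |-1.0123e+05 + j54579| = 1.15e+05
|H(j339)| = 16 × 341.6 / 1.15e+05 = 0.047523
20 log₁₀(0.047523) = -26.46 dB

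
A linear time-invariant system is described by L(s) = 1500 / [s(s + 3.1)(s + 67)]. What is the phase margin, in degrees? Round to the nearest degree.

32°

Gain crossover: |L(jω)| = 1 at ω ≈ 4.25 rad/sec.
∠L(j4.25) = −90° − arctan(4.25/3.1) − arctan(4.25/67) ≈ -147.51°
PM = 180° + (-147.51°) = 32.49°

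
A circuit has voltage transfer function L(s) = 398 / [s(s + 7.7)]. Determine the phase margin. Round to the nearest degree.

22 deg

Gain crossover: |L(jω)| = 1 at ω ≈ 19.2 rad/s.
∠L(j19.2) = −90° − arctan(19.2/7.7) ≈ -158.17°
PM = 180° + (-158.17°) = 21.83°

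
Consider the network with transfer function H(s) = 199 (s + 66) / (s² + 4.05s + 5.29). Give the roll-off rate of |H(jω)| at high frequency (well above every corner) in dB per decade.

-20 dB/decade

With 1 zero and 2 poles, the high-frequency asymptotic slope is 20 × (1 − 2) = -20 dB/decade.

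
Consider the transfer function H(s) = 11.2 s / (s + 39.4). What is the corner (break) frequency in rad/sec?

39.4 rad/sec

The single real pole at s = −39.4 gives a corner at ω = 39.4 rad/sec.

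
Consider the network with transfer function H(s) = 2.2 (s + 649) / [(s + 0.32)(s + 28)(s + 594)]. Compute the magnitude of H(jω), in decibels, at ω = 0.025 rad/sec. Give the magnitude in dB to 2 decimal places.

|j0.025 + 649| = √(0.025² + 649²) = 649
|j0.025 + 0.32| = √(0.025² + 0.32²) = 0.321
|j0.025 + 28| = √(0.025² + 28²) = 28
|j0.025 + 594| = √(0.025² + 594²) = 594
|H(j0.025)| = 2.2 × 649 / (0.321 × 28 × 594) = 0.26746
20 log₁₀(0.26746) = -11.455 dB

-11.45 dB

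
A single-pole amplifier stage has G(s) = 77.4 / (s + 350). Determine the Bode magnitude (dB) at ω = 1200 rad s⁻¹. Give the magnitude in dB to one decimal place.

|j1200 + 350| = √(1200² + 350²) = 1250
|G(j1200)| = 77.4 / 1250 = 0.06192
20 log₁₀(0.06192) = -24.16 dB

-24.2 dB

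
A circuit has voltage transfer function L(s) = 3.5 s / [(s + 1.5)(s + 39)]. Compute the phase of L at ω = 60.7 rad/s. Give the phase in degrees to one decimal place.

-55.9°

∠(j60.7) = 90.00°
∠(j60.7 + 1.5) = arctan(60.7/1.5) = 88.58°
∠(j60.7 + 39) = arctan(60.7/39) = 57.28°
∠L(j60.7) = 90.00° − (88.58° + 57.28°) = -55.86°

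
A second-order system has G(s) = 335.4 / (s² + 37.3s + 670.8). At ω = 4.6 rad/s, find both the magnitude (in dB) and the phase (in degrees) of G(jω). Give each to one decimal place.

|G| = -6.0 dB, ∠G = -14.8°

|(j4.6)² + 37.3(j4.6) + 670.8| = |649.64 + j171.58| = 671.9
|G(j4.6)| = 335.4 / 671.9 = 0.49917
20 log₁₀(0.49917) = -6.04 dB
∠[(j4.6)² + 37.3(j4.6) + 670.8] = ∠[649.64 + j171.58] = 14.79°
∠G(j4.6) = −14.79° = -14.79°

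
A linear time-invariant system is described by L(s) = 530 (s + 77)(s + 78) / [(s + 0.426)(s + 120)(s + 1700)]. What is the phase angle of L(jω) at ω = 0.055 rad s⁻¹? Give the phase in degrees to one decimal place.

∠(j0.055 + 77) = arctan(0.055/77) = 0.04°
∠(j0.055 + 78) = arctan(0.055/78) = 0.04°
∠(j0.055 + 0.426) = arctan(0.055/0.426) = 7.36°
∠(j0.055 + 120) = arctan(0.055/120) = 0.03°
∠(j0.055 + 1700) = arctan(0.055/1700) = 0.00°
∠L(j0.055) = 0.04° + 0.04° − (7.36° + 0.03° + 0.00°) = -7.30°

-7.3°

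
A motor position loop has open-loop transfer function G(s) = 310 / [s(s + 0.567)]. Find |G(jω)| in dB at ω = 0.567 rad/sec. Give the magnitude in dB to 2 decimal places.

|j0.567 + 0.567| = √(0.567² + 0.567²) = 0.8019
|j0.567| = 0.567
|G(j0.567)| = 310 / (0.8019 × 0.567) = 681.84
20 log₁₀(681.84) = 56.674 dB

56.67 dB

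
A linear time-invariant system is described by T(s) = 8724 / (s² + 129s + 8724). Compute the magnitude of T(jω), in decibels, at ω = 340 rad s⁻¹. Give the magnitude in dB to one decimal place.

|(j340)² + 129(j340) + 8724| = |-1.0688e+05 + j43860| = 1.155e+05
|T(j340)| = 8724 / 1.155e+05 = 0.075516
20 log₁₀(0.075516) = -22.44 dB

-22.4 dB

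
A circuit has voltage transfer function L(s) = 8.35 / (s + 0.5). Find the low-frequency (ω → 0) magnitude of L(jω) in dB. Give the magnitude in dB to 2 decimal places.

24.45 dB

L(0) = 8.35 / 0.5 = 16.7
20 log₁₀(16.7) = 24.454 dB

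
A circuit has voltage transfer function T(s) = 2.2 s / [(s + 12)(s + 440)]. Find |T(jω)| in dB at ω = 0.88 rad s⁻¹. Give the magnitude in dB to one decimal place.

-68.7 dB

|j0.88| = 0.88
|j0.88 + 12| = √(0.88² + 12²) = 12.03
|j0.88 + 440| = √(0.88² + 440²) = 440
|T(j0.88)| = 2.2 × 0.88 / (12.03 × 440) = 0.00036568
20 log₁₀(0.00036568) = -68.74 dB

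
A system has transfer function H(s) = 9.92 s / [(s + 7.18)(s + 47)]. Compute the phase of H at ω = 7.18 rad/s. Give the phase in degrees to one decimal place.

∠(j7.18) = 90.00°
∠(j7.18 + 7.18) = arctan(7.18/7.18) = 45.00°
∠(j7.18 + 47) = arctan(7.18/47) = 8.69°
∠H(j7.18) = 90.00° − (45.00° + 8.69°) = 36.31°

36.3°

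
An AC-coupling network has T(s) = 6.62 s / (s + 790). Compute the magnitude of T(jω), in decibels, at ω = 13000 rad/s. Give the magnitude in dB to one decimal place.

|j13000| = 1.3e+04
|j13000 + 790| = √(13000² + 790²) = 1.302e+04
|T(j13000)| = 6.62 × 1.3e+04 / 1.302e+04 = 6.6078
20 log₁₀(6.6078) = 16.40 dB

16.4 dB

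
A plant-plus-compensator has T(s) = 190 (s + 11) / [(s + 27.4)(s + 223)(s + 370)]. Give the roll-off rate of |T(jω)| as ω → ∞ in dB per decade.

-40 dB/decade

With 1 zero and 3 poles, the high-frequency asymptotic slope is 20 × (1 − 3) = -40 dB/decade.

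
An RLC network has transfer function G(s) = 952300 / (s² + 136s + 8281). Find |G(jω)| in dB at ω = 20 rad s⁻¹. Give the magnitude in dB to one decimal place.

|(j20)² + 136(j20) + 8281| = |7881 + j2720| = 8337
|G(j20)| = 952300 / 8337 = 114.22
20 log₁₀(114.22) = 41.16 dB

41.2 dB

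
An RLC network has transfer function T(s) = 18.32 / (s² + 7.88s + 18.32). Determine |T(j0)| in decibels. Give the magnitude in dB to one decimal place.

0.0 dB

T(0) = 18.32 / 18.32 = 1
20 log₁₀(1) = 0.00 dB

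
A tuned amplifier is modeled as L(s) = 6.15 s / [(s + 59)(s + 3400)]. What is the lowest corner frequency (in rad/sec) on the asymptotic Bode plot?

59 rad/sec

Break frequencies occur at each pole and zero magnitude: 59 rad/sec, 3400 rad/sec.
The lowest is 59 rad/sec.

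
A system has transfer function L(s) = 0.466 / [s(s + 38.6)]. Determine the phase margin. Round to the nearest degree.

Gain crossover: |L(jω)| = 1 at ω ≈ 0.0121 rad/s.
∠L(j0.0121) = −90° − arctan(0.0121/38.6) ≈ -90.02°
PM = 180° + (-90.02°) = 89.98°

90 deg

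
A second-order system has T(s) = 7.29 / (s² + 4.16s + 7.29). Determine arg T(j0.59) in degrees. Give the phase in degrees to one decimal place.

-19.5°

∠[(j0.59)² + 4.16(j0.59) + 7.29] = ∠[6.9419 + j2.4544] = 19.47°
∠T(j0.59) = −19.47° = -19.47°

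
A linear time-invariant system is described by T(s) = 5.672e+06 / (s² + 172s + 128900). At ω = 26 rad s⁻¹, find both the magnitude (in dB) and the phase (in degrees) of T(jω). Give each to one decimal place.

|T| = 32.9 dB, ∠T = -2.0°

|(j26)² + 172(j26) + 128900| = |1.2822e+05 + j4472| = 1.283e+05
|T(j26)| = 5.672e+06 / 1.283e+05 = 44.208
20 log₁₀(44.208) = 32.91 dB
∠[(j26)² + 172(j26) + 128900] = ∠[1.2822e+05 + j4472] = 2.00°
∠T(j26) = −2.00° = -2.00°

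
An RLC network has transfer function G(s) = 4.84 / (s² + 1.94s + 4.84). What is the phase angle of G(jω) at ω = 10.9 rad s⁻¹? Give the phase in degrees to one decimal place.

-169.5°

∠[(j10.9)² + 1.94(j10.9) + 4.84] = ∠[-113.97 + j21.146] = 169.49°
∠G(j10.9) = −169.49° = -169.49°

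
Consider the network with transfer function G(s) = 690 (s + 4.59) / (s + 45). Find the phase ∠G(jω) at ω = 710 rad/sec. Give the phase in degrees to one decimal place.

3.3 deg

∠(j710 + 4.59) = arctan(710/4.59) = 89.63°
∠(j710 + 45) = arctan(710/45) = 86.37°
∠G(j710) = 89.63° − 86.37° = 3.26°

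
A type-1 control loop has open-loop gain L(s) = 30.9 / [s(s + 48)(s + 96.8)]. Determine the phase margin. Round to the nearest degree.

90°

Gain crossover: |L(jω)| = 1 at ω ≈ 0.00665 rad/sec.
∠L(j0.00665) = −90° − arctan(0.00665/48) − arctan(0.00665/96.8) ≈ -90.01°
PM = 180° + (-90.01°) = 89.99°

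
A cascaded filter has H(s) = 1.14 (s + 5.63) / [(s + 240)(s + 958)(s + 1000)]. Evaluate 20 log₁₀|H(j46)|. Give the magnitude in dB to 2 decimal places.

-132.95 dB

|j46 + 5.63| = √(46² + 5.63²) = 46.34
|j46 + 240| = √(46² + 240²) = 244.4
|j46 + 958| = √(46² + 958²) = 959.1
|j46 + 1000| = √(46² + 1000²) = 1001
|H(j46)| = 1.14 × 46.34 / (244.4 × 959.1 × 1001) = 2.2518e-07
20 log₁₀(2.2518e-07) = -132.950 dB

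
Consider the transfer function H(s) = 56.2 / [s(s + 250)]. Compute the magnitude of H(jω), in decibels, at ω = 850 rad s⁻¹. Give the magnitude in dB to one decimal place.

|j850 + 250| = √(850² + 250²) = 886
|j850| = 850
|H(j850)| = 56.2 / (886 × 850) = 7.4625e-05
20 log₁₀(7.4625e-05) = -82.54 dB

-82.5 dB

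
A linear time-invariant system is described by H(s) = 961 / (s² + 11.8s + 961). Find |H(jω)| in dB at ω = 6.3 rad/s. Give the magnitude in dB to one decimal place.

|(j6.3)² + 11.8(j6.3) + 961| = |921.31 + j74.34| = 924.3
|H(j6.3)| = 961 / 924.3 = 1.0397
20 log₁₀(1.0397) = 0.34 dB

0.3 dB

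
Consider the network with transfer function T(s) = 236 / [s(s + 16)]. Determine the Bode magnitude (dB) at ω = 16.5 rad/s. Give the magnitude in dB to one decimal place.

|j16.5 + 16| = √(16.5² + 16²) = 22.98
|j16.5| = 16.5
|T(j16.5)| = 236 / (22.98 × 16.5) = 0.62231
20 log₁₀(0.62231) = -4.12 dB

-4.1 dB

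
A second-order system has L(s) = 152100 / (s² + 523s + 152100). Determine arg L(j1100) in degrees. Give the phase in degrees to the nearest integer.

-151°

∠[(j1100)² + 523(j1100) + 152100] = ∠[-1.0579e+06 + j5.753e+05] = 151.46°
∠L(j1100) = −151.46° = -151.46°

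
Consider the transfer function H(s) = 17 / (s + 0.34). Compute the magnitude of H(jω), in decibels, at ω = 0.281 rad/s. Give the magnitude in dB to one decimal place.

31.7 dB

|j0.281 + 0.34| = √(0.281² + 0.34²) = 0.4411
|H(j0.281)| = 17 / 0.4411 = 38.541
20 log₁₀(38.541) = 31.72 dB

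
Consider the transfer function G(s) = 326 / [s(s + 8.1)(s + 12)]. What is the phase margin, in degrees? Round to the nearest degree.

Gain crossover: |G(jω)| = 1 at ω ≈ 3.04 rad/s.
∠G(j3.04) = −90° − arctan(3.04/8.1) − arctan(3.04/12) ≈ -124.82°
PM = 180° + (-124.82°) = 55.18°

55 deg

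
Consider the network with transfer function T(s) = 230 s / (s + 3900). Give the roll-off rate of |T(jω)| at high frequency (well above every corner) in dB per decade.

With 1 zero and 1 pole, the high-frequency asymptotic slope is 20 × (1 − 1) = 0 dB/decade.

0 dB/decade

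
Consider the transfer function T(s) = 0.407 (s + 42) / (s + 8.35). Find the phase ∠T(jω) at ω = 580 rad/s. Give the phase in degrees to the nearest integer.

∠(j580 + 42) = arctan(580/42) = 85.86°
∠(j580 + 8.35) = arctan(580/8.35) = 89.18°
∠T(j580) = 85.86° − 89.18° = -3.32°

-3°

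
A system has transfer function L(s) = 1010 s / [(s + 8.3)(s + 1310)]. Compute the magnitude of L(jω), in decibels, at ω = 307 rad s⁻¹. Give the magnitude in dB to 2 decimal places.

|j307| = 307
|j307 + 8.3| = √(307² + 8.3²) = 307.1
|j307 + 1310| = √(307² + 1310²) = 1345
|L(j307)| = 1010 × 307 / (307.1 × 1345) = 0.75038
20 log₁₀(0.75038) = -2.494 dB

-2.49 dB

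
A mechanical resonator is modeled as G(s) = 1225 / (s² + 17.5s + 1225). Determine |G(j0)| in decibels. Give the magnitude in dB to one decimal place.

G(0) = 1225 / 1225 = 1
20 log₁₀(1) = 0.00 dB

0.0 dB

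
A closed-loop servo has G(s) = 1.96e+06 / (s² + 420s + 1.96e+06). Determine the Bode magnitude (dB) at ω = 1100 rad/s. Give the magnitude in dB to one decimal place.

|(j1100)² + 420(j1100) + 1.96e+06| = |7.5e+05 + j4.62e+05| = 8.809e+05
|G(j1100)| = 1.96e+06 / 8.809e+05 = 2.2251
20 log₁₀(2.2251) = 6.95 dB

6.9 dB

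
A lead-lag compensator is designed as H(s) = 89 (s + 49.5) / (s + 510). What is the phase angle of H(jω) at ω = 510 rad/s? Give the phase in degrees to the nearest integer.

∠(j510 + 49.5) = arctan(510/49.5) = 84.46°
∠(j510 + 510) = arctan(510/510) = 45.00°
∠H(j510) = 84.46° − 45.00° = 39.46°

39°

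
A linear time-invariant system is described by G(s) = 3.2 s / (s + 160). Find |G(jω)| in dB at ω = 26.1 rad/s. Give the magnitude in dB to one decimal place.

|j26.1| = 26.1
|j26.1 + 160| = √(26.1² + 160²) = 162.1
|G(j26.1)| = 3.2 × 26.1 / 162.1 = 0.51519
20 log₁₀(0.51519) = -5.76 dB

-5.8 dB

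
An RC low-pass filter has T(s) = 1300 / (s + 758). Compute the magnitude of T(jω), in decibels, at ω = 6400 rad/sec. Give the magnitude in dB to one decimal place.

|j6400 + 758| = √(6400² + 758²) = 6445
|T(j6400)| = 1300 / 6445 = 0.20172
20 log₁₀(0.20172) = -13.91 dB

-13.9 dB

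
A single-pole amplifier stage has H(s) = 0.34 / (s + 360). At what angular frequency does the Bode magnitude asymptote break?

The single real pole at s = −360 gives a corner at ω = 360 rad s⁻¹.

360 rad s⁻¹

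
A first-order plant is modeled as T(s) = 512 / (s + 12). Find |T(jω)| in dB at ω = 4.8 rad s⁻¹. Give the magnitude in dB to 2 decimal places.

31.96 dB

|j4.8 + 12| = √(4.8² + 12²) = 12.92
|T(j4.8)| = 512 / 12.92 = 39.615
20 log₁₀(39.615) = 31.957 dB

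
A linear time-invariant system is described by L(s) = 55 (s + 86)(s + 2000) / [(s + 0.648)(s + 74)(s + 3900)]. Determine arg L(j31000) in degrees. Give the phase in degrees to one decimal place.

∠(j31000 + 86) = arctan(31000/86) = 89.84°
∠(j31000 + 2000) = arctan(31000/2000) = 86.31°
∠(j31000 + 0.648) = arctan(31000/0.648) = 90.00°
∠(j31000 + 74) = arctan(31000/74) = 89.86°
∠(j31000 + 3900) = arctan(31000/3900) = 82.83°
∠L(j31000) = 89.84° + 86.31° − (90.00° + 89.86° + 82.83°) = -86.54°

-86.5°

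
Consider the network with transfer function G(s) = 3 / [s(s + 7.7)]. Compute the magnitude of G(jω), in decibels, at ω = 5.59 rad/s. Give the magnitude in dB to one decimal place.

|j5.59 + 7.7| = √(5.59² + 7.7²) = 9.515
|j5.59| = 5.59
|G(j5.59)| = 3 / (9.515 × 5.59) = 0.056402
20 log₁₀(0.056402) = -24.97 dB

-25.0 dB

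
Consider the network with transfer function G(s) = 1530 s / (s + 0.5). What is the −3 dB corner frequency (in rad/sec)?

0.5 rad/sec

For a single-pole high-pass, the −3 dB point is at the pole: ω = 0.5 rad/sec.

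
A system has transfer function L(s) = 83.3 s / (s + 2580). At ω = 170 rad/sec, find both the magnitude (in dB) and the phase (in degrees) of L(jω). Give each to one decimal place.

|j170| = 170
|j170 + 2580| = √(170² + 2580²) = 2586
|L(j170)| = 83.3 × 170 / 2586 = 5.4769
20 log₁₀(5.4769) = 14.77 dB
∠(j170) = 90.00°
∠(j170 + 2580) = arctan(170/2580) = 3.77°
∠L(j170) = 90.00° − 3.77° = 86.23°

|L| = 14.8 dB, ∠L = 86.2 deg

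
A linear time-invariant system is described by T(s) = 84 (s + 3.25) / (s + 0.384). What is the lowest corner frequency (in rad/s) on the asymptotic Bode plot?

0.384 rad/s

Break frequencies occur at each pole and zero magnitude: 0.384 rad/s, 3.25 rad/s.
The lowest is 0.384 rad/s.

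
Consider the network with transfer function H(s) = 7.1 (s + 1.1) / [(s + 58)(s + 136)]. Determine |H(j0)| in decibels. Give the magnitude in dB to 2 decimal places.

-60.09 dB

H(0) = 7.1 × 1.1 / (58 × 136) = 0.00099011
20 log₁₀(0.00099011) = -60.086 dB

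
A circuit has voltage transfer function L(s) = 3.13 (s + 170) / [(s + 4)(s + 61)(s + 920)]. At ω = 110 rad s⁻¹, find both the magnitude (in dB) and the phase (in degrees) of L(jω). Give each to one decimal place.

|j110 + 170| = √(110² + 170²) = 202.5
|j110 + 4| = √(110² + 4²) = 110.1
|j110 + 61| = √(110² + 61²) = 125.8
|j110 + 920| = √(110² + 920²) = 926.6
|L(j110)| = 3.13 × 202.5 / (110.1 × 125.8 × 926.6) = 4.9405e-05
20 log₁₀(4.9405e-05) = -86.12 dB
∠(j110 + 170) = arctan(110/170) = 32.91°
∠(j110 + 4) = arctan(110/4) = 87.92°
∠(j110 + 61) = arctan(110/61) = 60.99°
∠(j110 + 920) = arctan(110/920) = 6.82°
∠L(j110) = 32.91° − (87.92° + 60.99° + 6.82°) = -122.82°

|L| = -86.1 dB, ∠L = -122.8°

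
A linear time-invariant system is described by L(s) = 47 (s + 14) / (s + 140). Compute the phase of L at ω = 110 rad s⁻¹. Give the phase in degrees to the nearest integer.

45°

∠(j110 + 14) = arctan(110/14) = 82.75°
∠(j110 + 140) = arctan(110/140) = 38.16°
∠L(j110) = 82.75° − 38.16° = 44.59°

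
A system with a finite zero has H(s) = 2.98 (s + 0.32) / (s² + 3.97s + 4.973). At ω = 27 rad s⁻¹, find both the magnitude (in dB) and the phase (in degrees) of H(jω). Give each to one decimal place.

|j27 + 0.32| = √(27² + 0.32²) = 27
|(j27)² + 3.97(j27) + 4.973| = |-724.03 + j107.19| = 731.9
|H(j27)| = 2.98 × 27 / 731.9 = 0.10994
20 log₁₀(0.10994) = -19.18 dB
∠(j27 + 0.32) = arctan(27/0.32) = 89.32°
∠[(j27)² + 3.97(j27) + 4.973] = ∠[-724.03 + j107.19] = 171.58°
∠H(j27) = 89.32° − 171.58° = -82.26°

|H| = -19.2 dB, ∠H = -82.3°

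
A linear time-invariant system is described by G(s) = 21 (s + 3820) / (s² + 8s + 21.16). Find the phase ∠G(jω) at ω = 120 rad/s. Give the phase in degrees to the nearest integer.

-174°

∠(j120 + 3820) = arctan(120/3820) = 1.80°
∠[(j120)² + 8(j120) + 21.16] = ∠[-14379 + j960] = 176.18°
∠G(j120) = 1.80° − 176.18° = -174.38°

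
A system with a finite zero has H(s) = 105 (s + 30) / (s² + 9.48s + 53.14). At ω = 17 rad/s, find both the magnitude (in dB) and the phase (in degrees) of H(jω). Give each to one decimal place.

|H| = 22.1 dB, ∠H = -116.1 deg

|j17 + 30| = √(17² + 30²) = 34.48
|(j17)² + 9.48(j17) + 53.14| = |-235.86 + j161.16| = 285.7
|H(j17)| = 105 × 34.48 / 285.7 = 12.674
20 log₁₀(12.674) = 22.06 dB
∠(j17 + 30) = arctan(17/30) = 29.54°
∠[(j17)² + 9.48(j17) + 53.14] = ∠[-235.86 + j161.16] = 145.66°
∠H(j17) = 29.54° − 145.66° = -116.12°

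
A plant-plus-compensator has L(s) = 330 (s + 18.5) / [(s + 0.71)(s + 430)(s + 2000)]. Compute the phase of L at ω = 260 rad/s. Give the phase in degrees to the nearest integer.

∠(j260 + 18.5) = arctan(260/18.5) = 85.93°
∠(j260 + 0.71) = arctan(260/0.71) = 89.84°
∠(j260 + 430) = arctan(260/430) = 31.16°
∠(j260 + 2000) = arctan(260/2000) = 7.41°
∠L(j260) = 85.93° − (89.84° + 31.16° + 7.41°) = -42.48°

-42°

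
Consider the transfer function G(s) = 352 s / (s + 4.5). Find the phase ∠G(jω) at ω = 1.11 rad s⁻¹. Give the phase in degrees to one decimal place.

76.1°

∠(j1.11) = 90.00°
∠(j1.11 + 4.5) = arctan(1.11/4.5) = 13.86°
∠G(j1.11) = 90.00° − 13.86° = 76.14°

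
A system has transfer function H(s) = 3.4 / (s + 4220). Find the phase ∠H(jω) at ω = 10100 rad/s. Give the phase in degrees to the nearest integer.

∠(j10100 + 4220) = arctan(10100/4220) = 67.32°
∠H(j10100) = −67.32° = -67.32°

-67 deg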